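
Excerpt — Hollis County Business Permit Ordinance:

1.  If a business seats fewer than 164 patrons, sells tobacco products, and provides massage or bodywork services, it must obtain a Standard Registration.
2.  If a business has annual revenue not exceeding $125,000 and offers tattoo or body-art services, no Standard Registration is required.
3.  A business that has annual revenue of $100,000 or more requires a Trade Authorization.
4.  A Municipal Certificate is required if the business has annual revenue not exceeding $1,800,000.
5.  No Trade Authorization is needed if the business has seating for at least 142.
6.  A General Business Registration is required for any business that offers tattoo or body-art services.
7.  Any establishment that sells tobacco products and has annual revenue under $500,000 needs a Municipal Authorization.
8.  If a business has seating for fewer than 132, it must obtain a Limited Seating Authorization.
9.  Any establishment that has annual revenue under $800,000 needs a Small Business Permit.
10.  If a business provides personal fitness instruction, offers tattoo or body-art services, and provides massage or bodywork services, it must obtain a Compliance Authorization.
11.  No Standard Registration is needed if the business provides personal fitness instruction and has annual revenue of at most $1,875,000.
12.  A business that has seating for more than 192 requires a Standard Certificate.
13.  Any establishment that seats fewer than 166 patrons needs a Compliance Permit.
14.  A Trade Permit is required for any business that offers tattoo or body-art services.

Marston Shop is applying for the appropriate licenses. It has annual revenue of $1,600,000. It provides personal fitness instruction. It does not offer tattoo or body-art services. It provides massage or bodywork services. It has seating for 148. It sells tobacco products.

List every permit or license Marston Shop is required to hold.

Compliance Permit, Municipal Certificate

1. seating 148 < 164; sells tobacco products; provides massage or bodywork services → Standard Registration required.
2. revenue $1,600,000 > $125,000; does not offer tattoo or body-art services → Standard Registration exemption does not apply.
3. revenue $1,600,000 ≥ $100,000 → Trade Authorization required.
4. revenue $1,600,000 ≤ $1,800,000 → Municipal Certificate required.
5. seating 148 ≥ 142 → exempt from Trade Authorization.
6. does not offer tattoo or body-art services → General Business Registration not required.
7. sells tobacco products; revenue $1,600,000 ≥ $500,000 → Municipal Authorization not required.
8. seating 148 ≥ 132 → Limited Seating Authorization not required.
9. revenue $1,600,000 ≥ $800,000 → Small Business Permit not required.
10. provides personal fitness instruction; does not offer tattoo or body-art services; provides massage or bodywork services → Compliance Authorization not required.
11. provides personal fitness instruction; revenue $1,600,000 ≤ $1,875,000 → exempt from Standard Registration.
12. seating 148 ≤ 192 → Standard Certificate not required.
13. seating 148 < 166 → Compliance Permit required.
14. does not offer tattoo or body-art services → Trade Permit not required.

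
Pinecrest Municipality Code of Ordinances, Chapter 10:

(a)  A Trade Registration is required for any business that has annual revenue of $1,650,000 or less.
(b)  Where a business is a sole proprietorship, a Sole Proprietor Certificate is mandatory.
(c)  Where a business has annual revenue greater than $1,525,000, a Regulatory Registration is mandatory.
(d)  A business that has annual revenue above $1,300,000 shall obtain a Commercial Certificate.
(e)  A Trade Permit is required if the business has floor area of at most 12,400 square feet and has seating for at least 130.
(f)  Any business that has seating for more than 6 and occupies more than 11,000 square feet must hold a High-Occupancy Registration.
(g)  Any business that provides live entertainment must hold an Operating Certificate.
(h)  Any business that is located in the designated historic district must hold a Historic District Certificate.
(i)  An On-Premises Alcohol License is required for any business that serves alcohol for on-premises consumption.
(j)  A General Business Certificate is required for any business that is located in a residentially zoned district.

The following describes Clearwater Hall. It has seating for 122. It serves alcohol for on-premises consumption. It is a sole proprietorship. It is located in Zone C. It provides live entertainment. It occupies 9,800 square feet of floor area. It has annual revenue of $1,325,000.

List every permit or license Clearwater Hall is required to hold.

Commercial Certificate, On-Premises Alcohol License, Operating Certificate, Sole Proprietor Certificate, Trade Registration

(a) revenue $1,325,000 ≤ $1,650,000 → Trade Registration required.
(b) is a sole proprietorship → Sole Proprietor Certificate required.
(c) revenue $1,325,000 ≤ $1,525,000 → Regulatory Registration not required.
(d) revenue $1,325,000 > $1,300,000 → Commercial Certificate required.
(e) floor area 9,800 square feet ≤ 12,400 square feet; seating 122 < 130 → Trade Permit not required.
(f) seating 122 > 6; floor area 9,800 square feet ≤ 11,000 square feet → High-Occupancy Registration not required.
(g) provides live entertainment → Operating Certificate required.
(h) is located in Zone C (not: is located in the designated historic district) → Historic District Certificate not required.
(i) serves alcohol for on-premises consumption → On-Premises Alcohol License required.
(j) is located in Zone C (not: is located in a residentially zoned district) → General Business Certificate not required.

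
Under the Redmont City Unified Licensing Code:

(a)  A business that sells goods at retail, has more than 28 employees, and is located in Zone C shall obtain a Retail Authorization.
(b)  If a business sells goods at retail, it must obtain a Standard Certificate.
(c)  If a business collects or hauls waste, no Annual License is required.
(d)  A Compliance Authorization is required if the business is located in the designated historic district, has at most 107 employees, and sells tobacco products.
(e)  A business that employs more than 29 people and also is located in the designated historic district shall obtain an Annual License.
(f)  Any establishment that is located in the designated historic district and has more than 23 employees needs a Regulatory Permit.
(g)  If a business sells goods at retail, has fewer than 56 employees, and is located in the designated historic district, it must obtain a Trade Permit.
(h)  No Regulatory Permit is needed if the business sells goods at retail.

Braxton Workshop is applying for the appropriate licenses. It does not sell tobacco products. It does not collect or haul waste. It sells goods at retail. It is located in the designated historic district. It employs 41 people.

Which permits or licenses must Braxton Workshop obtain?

Annual License, Standard Certificate, Trade Permit

(a) sells goods at retail; employees 41 > 28; is located in the designated historic district (not: is located in Zone C) → Retail Authorization not required.
(b) sells goods at retail → Standard Certificate required.
(c) does not collect or haul waste → Annual License exemption does not apply.
(d) is located in the designated historic district; employees 41 ≤ 107; does not sell tobacco products → Compliance Authorization not required.
(e) employees 41 > 29; is located in the designated historic district → Annual License required.
(f) is located in the designated historic district; employees 41 > 23 → Regulatory Permit required.
(g) sells goods at retail; employees 41 < 56; is located in the designated historic district → Trade Permit required.
(h) sells goods at retail → exempt from Regulatory Permit.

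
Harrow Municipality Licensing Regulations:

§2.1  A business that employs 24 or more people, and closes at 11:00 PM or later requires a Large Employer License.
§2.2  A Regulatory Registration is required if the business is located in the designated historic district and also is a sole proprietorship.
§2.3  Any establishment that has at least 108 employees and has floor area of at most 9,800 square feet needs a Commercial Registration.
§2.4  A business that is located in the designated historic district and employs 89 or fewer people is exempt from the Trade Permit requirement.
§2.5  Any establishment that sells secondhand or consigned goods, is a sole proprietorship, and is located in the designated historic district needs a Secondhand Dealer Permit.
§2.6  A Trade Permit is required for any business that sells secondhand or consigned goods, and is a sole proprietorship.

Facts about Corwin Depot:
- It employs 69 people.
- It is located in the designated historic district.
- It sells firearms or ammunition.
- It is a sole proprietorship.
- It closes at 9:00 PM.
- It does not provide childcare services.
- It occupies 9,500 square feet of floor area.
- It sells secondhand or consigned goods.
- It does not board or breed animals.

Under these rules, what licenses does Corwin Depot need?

Regulatory Registration, Secondhand Dealer Permit

§2.1 employees 69 ≥ 24; closes 9:00 PM, at/before 11:00 PM → Large Employer License not required.
§2.2 is located in the designated historic district; is a sole proprietorship → Regulatory Registration required.
§2.3 employees 69 < 108; floor area 9,500 square feet ≤ 9,800 square feet → Commercial Registration not required.
§2.4 is located in the designated historic district; employees 69 ≤ 89 → exempt from Trade Permit.
§2.5 sells secondhand or consigned goods; is a sole proprietorship; is located in the designated historic district → Secondhand Dealer Permit required.
§2.6 sells secondhand or consigned goods; is a sole proprietorship → Trade Permit required.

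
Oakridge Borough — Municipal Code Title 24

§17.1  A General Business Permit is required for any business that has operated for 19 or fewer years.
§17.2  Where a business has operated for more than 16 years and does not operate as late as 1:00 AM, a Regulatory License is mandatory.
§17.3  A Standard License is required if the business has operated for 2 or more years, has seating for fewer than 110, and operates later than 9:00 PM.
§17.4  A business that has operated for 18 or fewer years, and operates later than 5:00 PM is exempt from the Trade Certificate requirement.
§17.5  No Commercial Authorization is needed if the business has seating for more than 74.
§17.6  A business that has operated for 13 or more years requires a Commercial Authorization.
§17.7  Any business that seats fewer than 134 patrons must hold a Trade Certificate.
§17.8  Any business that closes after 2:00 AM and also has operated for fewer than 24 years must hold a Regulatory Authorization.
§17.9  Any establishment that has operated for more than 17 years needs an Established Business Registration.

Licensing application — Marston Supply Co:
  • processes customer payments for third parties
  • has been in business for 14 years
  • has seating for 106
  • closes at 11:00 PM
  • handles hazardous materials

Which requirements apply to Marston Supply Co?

General Business Permit, Standard License

§17.1 years in business 14 ≤ 19 → General Business Permit required.
§17.2 years in business 14 ≤ 16; closes 11:00 PM, at/before 1:00 AM → Regulatory License not required.
§17.3 years in business 14 ≥ 2; seating 106 < 110; closes 11:00 PM, after 9:00 PM → Standard License required.
§17.4 years in business 14 ≤ 18; closes 11:00 PM, after 5:00 PM → exempt from Trade Certificate.
§17.5 seating 106 > 74 → exempt from Commercial Authorization.
§17.6 years in business 14 ≥ 13 → Commercial Authorization required.
§17.7 seating 106 < 134 → Trade Certificate required.
§17.8 closes 11:00 PM, at/before 2:00 AM; years in business 14 < 24 → Regulatory Authorization not required.
§17.9 years in business 14 ≤ 17 → Established Business Registration not required.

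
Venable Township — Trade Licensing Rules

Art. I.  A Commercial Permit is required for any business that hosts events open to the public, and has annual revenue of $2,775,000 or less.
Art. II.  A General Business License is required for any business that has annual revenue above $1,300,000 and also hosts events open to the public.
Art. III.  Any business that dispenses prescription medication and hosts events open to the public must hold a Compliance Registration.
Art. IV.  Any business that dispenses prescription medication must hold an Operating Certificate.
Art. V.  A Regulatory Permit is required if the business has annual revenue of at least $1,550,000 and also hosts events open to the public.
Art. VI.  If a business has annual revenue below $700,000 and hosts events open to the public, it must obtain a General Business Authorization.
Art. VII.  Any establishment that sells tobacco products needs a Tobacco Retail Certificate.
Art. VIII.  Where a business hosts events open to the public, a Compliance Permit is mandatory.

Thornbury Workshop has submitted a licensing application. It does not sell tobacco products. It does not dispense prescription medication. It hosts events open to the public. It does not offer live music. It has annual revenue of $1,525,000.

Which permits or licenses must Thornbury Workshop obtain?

Commercial Permit, Compliance Permit, General Business License

Art. I. hosts events open to the public; revenue $1,525,000 ≤ $2,775,000 → Commercial Permit required.
Art. II. revenue $1,525,000 > $1,300,000; hosts events open to the public → General Business License required.
Art. III. does not dispense prescription medication; hosts events open to the public → Compliance Registration not required.
Art. IV. does not dispense prescription medication → Operating Certificate not required.
Art. V. revenue $1,525,000 < $1,550,000; hosts events open to the public → Regulatory Permit not required.
Art. VI. revenue $1,525,000 ≥ $700,000; hosts events open to the public → General Business Authorization not required.
Art. VII. does not sell tobacco products → Tobacco Retail Certificate not required.
Art. VIII. hosts events open to the public → Compliance Permit required.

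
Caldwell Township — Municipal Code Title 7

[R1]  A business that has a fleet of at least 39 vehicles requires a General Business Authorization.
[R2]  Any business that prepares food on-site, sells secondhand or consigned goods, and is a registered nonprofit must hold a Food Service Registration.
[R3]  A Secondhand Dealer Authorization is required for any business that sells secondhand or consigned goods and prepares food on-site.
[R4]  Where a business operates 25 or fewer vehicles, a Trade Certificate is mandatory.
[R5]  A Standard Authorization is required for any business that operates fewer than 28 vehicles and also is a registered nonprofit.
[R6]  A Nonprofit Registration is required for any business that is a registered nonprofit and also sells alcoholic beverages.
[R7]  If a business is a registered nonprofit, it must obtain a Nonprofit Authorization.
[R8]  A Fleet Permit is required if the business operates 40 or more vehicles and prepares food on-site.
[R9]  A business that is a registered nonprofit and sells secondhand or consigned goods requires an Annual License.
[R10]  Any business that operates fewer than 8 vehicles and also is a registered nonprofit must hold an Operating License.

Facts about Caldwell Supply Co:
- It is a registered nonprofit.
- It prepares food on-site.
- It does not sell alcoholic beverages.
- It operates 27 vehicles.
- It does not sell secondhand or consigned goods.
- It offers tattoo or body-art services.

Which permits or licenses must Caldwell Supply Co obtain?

[R1] vehicles 27 < 39 → General Business Authorization not required.
[R2] prepares food on-site; does not sell secondhand or consigned goods; is a registered nonprofit → Food Service Registration not required.
[R3] does not sell secondhand or consigned goods; prepares food on-site → Secondhand Dealer Authorization not required.
[R4] vehicles 27 > 25 → Trade Certificate not required.
[R5] vehicles 27 < 28; is a registered nonprofit → Standard Authorization required.
[R6] is a registered nonprofit; does not sell alcoholic beverages → Nonprofit Registration not required.
[R7] is a registered nonprofit → Nonprofit Authorization required.
[R8] vehicles 27 < 40; prepares food on-site → Fleet Permit not required.
[R9] is a registered nonprofit; does not sell secondhand or consigned goods → Annual License not required.
[R10] vehicles 27 ≥ 8; is a registered nonprofit → Operating License not required.

Nonprofit Authorization, Standard Authorization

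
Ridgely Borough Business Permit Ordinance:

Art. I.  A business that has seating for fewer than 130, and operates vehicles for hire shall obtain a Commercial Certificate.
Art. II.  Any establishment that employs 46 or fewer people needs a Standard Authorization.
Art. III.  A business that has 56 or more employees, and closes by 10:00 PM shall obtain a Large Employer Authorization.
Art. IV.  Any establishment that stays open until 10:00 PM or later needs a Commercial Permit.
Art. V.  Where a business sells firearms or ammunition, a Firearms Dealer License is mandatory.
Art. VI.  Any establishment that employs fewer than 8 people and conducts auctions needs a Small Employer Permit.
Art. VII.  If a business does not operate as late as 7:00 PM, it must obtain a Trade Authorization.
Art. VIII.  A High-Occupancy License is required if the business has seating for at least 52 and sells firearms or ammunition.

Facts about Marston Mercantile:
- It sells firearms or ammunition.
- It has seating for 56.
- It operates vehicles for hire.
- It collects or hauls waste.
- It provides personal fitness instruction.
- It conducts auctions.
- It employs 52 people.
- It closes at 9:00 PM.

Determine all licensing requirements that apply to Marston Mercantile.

Art. I. seating 56 < 130; operates vehicles for hire → Commercial Certificate required.
Art. II. employees 52 > 46 → Standard Authorization not required.
Art. III. employees 52 < 56; closes 9:00 PM, at/before 10:00 PM → Large Employer Authorization not required.
Art. IV. closes 9:00 PM, at/before 10:00 PM → Commercial Permit not required.
Art. V. sells firearms or ammunition → Firearms Dealer License required.
Art. VI. employees 52 ≥ 8; conducts auctions → Small Employer Permit not required.
Art. VII. closes 9:00 PM, after 7:00 PM → Trade Authorization not required.
Art. VIII. seating 56 ≥ 52; sells firearms or ammunition → High-Occupancy License required.

Commercial Certificate, Firearms Dealer License, High-Occupancy License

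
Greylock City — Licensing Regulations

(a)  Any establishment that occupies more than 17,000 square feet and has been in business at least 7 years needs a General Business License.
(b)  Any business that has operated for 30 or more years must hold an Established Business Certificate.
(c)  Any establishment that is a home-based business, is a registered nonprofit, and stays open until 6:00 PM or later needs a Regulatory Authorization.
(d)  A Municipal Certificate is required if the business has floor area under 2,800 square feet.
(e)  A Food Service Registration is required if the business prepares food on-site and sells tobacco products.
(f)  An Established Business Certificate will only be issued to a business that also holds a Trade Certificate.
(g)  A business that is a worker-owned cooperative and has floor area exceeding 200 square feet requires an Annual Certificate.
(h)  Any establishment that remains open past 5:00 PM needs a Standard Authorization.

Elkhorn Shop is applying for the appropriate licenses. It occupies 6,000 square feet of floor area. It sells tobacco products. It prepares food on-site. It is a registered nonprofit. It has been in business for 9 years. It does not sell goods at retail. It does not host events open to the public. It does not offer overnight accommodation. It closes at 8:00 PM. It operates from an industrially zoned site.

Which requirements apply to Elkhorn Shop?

Food Service Registration, Standard Authorization

(a) floor area 6,000 square feet ≤ 17,000 square feet; years in business 9 ≥ 7 → General Business License not required.
(b) years in business 9 < 30 → Established Business Certificate not required.
(c) operates from an industrially zoned site (not: is a home-based business); is a registered nonprofit; closes 8:00 PM, after 6:00 PM → Regulatory Authorization not required.
(d) floor area 6,000 square feet ≥ 2,800 square feet → Municipal Certificate not required.
(e) prepares food on-site; sells tobacco products → Food Service Registration required.
(f) Established Business Certificate is not required → no effect.
(g) is a registered nonprofit (not: is a worker-owned cooperative); floor area 6,000 square feet > 200 square feet → Annual Certificate not required.
(h) closes 8:00 PM, after 5:00 PM → Standard Authorization required.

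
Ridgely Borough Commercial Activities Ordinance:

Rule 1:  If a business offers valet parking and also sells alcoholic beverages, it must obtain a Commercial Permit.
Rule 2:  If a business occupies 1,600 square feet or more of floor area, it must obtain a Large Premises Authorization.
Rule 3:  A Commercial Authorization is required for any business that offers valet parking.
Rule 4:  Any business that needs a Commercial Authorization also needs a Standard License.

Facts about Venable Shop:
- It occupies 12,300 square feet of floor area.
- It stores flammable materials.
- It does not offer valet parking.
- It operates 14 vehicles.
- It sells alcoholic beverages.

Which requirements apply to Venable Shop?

Large Premises Authorization

Rule 1: does not offer valet parking; sells alcoholic beverages → Commercial Permit not required.
Rule 2: floor area 12,300 square feet ≥ 1,600 square feet → Large Premises Authorization required.
Rule 3: does not offer valet parking → Commercial Authorization not required.
Rule 4: Commercial Authorization is not required → no effect.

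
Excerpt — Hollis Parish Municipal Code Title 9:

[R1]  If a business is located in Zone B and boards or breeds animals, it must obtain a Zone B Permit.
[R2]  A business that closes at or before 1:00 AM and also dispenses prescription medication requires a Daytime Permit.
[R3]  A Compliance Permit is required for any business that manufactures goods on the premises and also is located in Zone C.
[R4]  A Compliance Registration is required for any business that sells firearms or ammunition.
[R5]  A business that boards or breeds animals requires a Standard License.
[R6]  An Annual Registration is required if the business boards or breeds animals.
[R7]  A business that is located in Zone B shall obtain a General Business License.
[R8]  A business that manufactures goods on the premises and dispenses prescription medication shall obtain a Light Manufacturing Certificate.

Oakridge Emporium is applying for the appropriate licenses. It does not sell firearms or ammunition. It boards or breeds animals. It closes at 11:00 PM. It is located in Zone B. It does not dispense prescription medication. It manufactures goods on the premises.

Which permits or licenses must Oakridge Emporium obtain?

[R1] is located in Zone B; boards or breeds animals → Zone B Permit required.
[R2] closes 11:00 PM, at/before 1:00 AM; does not dispense prescription medication → Daytime Permit not required.
[R3] manufactures goods on the premises; is located in Zone B (not: is located in Zone C) → Compliance Permit not required.
[R4] does not sell firearms or ammunition → Compliance Registration not required.
[R5] boards or breeds animals → Standard License required.
[R6] boards or breeds animals → Annual Registration required.
[R7] is located in Zone B → General Business License required.
[R8] manufactures goods on the premises; does not dispense prescription medication → Light Manufacturing Certificate not required.

Annual Registration, General Business License, Standard License, Zone B Permit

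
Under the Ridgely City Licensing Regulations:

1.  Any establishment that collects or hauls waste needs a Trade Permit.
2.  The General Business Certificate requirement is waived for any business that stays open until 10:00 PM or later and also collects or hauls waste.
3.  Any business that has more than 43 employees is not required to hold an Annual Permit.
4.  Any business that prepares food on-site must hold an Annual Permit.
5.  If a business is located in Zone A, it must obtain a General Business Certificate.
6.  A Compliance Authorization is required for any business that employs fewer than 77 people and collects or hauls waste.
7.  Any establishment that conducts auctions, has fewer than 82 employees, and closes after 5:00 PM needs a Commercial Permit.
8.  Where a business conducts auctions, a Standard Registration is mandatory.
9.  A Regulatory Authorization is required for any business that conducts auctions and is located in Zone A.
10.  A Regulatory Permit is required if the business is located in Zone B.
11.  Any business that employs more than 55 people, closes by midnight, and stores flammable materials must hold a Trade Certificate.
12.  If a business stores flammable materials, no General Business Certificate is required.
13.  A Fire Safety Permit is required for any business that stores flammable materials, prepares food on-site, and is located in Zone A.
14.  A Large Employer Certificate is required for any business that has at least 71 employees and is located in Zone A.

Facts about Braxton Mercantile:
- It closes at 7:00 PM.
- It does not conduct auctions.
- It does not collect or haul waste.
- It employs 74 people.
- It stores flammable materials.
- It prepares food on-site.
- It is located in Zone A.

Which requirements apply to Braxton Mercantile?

Fire Safety Permit, Large Employer Certificate, Trade Certificate

1. does not collect or haul waste → Trade Permit not required.
2. closes 7:00 PM, at/before 10:00 PM; does not collect or haul waste → General Business Certificate exemption does not apply.
3. employees 74 > 43 → exempt from Annual Permit.
4. prepares food on-site → Annual Permit required.
5. is located in Zone A → General Business Certificate required.
6. employees 74 < 77; does not collect or haul waste → Compliance Authorization not required.
7. does not conduct auctions; employees 74 < 82; closes 7:00 PM, after 5:00 PM → Commercial Permit not required.
8. does not conduct auctions → Standard Registration not required.
9. does not conduct auctions; is located in Zone A → Regulatory Authorization not required.
10. is located in Zone A (not: is located in Zone B) → Regulatory Permit not required.
11. employees 74 > 55; closes 7:00 PM, at/before midnight; stores flammable materials → Trade Certificate required.
12. stores flammable materials → exempt from General Business Certificate.
13. stores flammable materials; prepares food on-site; is located in Zone A → Fire Safety Permit required.
14. employees 74 ≥ 71; is located in Zone A → Large Employer Certificate required.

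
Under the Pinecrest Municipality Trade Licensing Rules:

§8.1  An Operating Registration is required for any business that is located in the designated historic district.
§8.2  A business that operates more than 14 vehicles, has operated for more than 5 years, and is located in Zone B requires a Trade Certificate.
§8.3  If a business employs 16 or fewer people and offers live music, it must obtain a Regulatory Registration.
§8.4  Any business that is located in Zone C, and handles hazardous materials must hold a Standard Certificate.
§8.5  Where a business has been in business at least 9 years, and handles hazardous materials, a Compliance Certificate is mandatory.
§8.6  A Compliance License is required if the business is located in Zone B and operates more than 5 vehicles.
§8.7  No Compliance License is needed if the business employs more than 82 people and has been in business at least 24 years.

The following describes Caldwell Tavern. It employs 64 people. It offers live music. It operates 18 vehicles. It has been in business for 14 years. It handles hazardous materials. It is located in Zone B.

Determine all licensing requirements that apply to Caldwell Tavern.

§8.1 is located in Zone B (not: is located in the designated historic district) → Operating Registration not required.
§8.2 vehicles 18 > 14; years in business 14 > 5; is located in Zone B → Trade Certificate required.
§8.3 employees 64 > 16; offers live music → Regulatory Registration not required.
§8.4 is located in Zone B (not: is located in Zone C); handles hazardous materials → Standard Certificate not required.
§8.5 years in business 14 ≥ 9; handles hazardous materials → Compliance Certificate required.
§8.6 is located in Zone B; vehicles 18 > 5 → Compliance License required.
§8.7 employees 64 ≤ 82; years in business 14 < 24 → Compliance License exemption does not apply.

Compliance Certificate, Compliance License, Trade Certificate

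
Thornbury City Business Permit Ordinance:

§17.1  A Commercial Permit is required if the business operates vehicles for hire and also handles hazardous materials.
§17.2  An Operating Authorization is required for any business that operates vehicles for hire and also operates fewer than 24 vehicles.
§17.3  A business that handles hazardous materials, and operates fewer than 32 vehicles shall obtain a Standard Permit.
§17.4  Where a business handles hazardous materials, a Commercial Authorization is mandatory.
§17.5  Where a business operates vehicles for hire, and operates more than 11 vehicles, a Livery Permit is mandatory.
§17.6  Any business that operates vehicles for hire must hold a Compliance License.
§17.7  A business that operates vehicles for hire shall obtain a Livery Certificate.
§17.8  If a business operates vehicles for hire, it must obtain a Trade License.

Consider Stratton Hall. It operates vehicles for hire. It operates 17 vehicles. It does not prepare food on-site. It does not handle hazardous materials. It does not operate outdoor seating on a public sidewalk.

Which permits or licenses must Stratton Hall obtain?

Compliance License, Livery Certificate, Livery Permit, Operating Authorization, Trade License

§17.1 operates vehicles for hire; does not handle hazardous materials → Commercial Permit not required.
§17.2 operates vehicles for hire; vehicles 17 < 24 → Operating Authorization required.
§17.3 does not handle hazardous materials; vehicles 17 < 32 → Standard Permit not required.
§17.4 does not handle hazardous materials → Commercial Authorization not required.
§17.5 operates vehicles for hire; vehicles 17 > 11 → Livery Permit required.
§17.6 operates vehicles for hire → Compliance License required.
§17.7 operates vehicles for hire → Livery Certificate required.
§17.8 operates vehicles for hire → Trade License required.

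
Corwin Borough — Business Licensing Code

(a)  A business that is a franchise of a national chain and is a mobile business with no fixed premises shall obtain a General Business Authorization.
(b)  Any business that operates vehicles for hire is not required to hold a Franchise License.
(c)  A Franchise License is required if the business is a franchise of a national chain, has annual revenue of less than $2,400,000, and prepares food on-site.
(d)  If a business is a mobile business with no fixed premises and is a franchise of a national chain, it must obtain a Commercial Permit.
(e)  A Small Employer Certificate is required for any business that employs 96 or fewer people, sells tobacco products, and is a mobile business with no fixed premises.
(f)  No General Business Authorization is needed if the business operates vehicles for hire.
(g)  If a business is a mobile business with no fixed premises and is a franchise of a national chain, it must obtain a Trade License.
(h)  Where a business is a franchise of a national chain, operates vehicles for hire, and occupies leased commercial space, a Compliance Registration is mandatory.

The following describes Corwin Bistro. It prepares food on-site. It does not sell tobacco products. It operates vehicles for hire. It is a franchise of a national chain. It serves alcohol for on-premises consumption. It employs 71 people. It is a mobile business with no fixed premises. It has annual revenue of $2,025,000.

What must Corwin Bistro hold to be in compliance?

(a) is a franchise of a national chain; is a mobile business with no fixed premises → General Business Authorization required.
(b) operates vehicles for hire → exempt from Franchise License.
(c) is a franchise of a national chain; revenue $2,025,000 < $2,400,000; prepares food on-site → Franchise License required.
(d) is a mobile business with no fixed premises; is a franchise of a national chain → Commercial Permit required.
(e) employees 71 ≤ 96; does not sell tobacco products; is a mobile business with no fixed premises → Small Employer Certificate not required.
(f) operates vehicles for hire → exempt from General Business Authorization.
(g) is a mobile business with no fixed premises; is a franchise of a national chain → Trade License required.
(h) is a franchise of a national chain; operates vehicles for hire; is a mobile business with no fixed premises (not: occupies leased commercial space) → Compliance Registration not required.

Commercial Permit, Trade License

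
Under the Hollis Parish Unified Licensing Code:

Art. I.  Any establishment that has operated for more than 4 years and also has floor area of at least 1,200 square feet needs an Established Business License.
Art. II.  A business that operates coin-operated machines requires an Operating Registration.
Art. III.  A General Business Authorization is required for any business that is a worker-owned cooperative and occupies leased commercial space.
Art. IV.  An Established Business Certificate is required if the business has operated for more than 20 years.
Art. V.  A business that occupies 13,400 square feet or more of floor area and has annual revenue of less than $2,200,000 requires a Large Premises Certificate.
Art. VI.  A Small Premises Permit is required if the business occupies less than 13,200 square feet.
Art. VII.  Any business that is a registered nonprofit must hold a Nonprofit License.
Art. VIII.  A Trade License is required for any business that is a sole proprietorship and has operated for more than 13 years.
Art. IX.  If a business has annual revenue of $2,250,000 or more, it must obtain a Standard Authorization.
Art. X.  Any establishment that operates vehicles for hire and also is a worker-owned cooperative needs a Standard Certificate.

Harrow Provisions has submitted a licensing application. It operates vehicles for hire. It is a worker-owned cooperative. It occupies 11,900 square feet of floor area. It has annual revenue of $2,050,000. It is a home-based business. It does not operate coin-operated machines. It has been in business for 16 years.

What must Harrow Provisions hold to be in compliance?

Established Business License, Small Premises Permit, Standard Certificate

Art. I. years in business 16 > 4; floor area 11,900 square feet ≥ 1,200 square feet → Established Business License required.
Art. II. does not operate coin-operated machines → Operating Registration not required.
Art. III. is a worker-owned cooperative; is a home-based business (not: occupies leased commercial space) → General Business Authorization not required.
Art. IV. years in business 16 ≤ 20 → Established Business Certificate not required.
Art. V. floor area 11,900 square feet < 13,400 square feet; revenue $2,050,000 < $2,200,000 → Large Premises Certificate not required.
Art. VI. floor area 11,900 square feet < 13,200 square feet → Small Premises Permit required.
Art. VII. is a worker-owned cooperative (not: is a registered nonprofit) → Nonprofit License not required.
Art. VIII. is a worker-owned cooperative (not: is a sole proprietorship); years in business 16 > 13 → Trade License not required.
Art. IX. revenue $2,050,000 < $2,250,000 → Standard Authorization not required.
Art. X. operates vehicles for hire; is a worker-owned cooperative → Standard Certificate required.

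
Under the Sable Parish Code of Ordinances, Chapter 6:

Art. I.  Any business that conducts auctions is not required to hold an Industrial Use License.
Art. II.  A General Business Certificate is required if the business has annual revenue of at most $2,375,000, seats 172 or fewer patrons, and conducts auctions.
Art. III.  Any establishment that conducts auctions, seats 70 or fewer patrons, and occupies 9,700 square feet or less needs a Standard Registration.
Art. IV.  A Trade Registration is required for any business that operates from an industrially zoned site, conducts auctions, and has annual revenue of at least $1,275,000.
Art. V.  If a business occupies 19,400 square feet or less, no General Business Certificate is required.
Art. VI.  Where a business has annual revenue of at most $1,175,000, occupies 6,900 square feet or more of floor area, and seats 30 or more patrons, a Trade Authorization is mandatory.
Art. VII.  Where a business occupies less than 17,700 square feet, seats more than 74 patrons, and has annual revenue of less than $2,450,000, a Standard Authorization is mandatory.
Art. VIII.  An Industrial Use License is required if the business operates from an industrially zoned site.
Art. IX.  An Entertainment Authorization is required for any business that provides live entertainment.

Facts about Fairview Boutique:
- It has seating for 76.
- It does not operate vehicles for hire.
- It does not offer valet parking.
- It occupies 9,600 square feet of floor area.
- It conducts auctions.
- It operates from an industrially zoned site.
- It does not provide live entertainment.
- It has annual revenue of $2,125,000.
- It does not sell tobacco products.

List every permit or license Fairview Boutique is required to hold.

Art. I. conducts auctions → exempt from Industrial Use License.
Art. II. revenue $2,125,000 ≤ $2,375,000; seating 76 ≤ 172; conducts auctions → General Business Certificate required.
Art. III. conducts auctions; seating 76 > 70; floor area 9,600 square feet ≤ 9,700 square feet → Standard Registration not required.
Art. IV. operates from an industrially zoned site; conducts auctions; revenue $2,125,000 ≥ $1,275,000 → Trade Registration required.
Art. V. floor area 9,600 square feet ≤ 19,400 square feet → exempt from General Business Certificate.
Art. VI. revenue $2,125,000 > $1,175,000; floor area 9,600 square feet ≥ 6,900 square feet; seating 76 ≥ 30 → Trade Authorization not required.
Art. VII. floor area 9,600 square feet < 17,700 square feet; seating 76 > 74; revenue $2,125,000 < $2,450,000 → Standard Authorization required.
Art. VIII. operates from an industrially zoned site → Industrial Use License required.
Art. IX. does not provide live entertainment → Entertainment Authorization not required.

Standard Authorization, Trade Registration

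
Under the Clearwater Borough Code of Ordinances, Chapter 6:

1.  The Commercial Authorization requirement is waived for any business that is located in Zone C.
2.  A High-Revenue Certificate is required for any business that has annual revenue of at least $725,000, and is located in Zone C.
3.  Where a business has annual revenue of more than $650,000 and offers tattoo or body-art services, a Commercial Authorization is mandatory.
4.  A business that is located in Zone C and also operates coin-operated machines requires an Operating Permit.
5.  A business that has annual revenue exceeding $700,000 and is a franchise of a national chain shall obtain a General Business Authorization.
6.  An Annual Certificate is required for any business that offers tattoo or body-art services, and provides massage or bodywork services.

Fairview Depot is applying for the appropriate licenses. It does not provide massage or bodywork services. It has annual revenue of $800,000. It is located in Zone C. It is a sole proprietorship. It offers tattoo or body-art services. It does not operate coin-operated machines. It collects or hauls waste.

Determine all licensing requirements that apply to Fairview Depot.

High-Revenue Certificate

1. is located in Zone C → exempt from Commercial Authorization.
2. revenue $800,000 ≥ $725,000; is located in Zone C → High-Revenue Certificate required.
3. revenue $800,000 > $650,000; offers tattoo or body-art services → Commercial Authorization required.
4. is located in Zone C; does not operate coin-operated machines → Operating Permit not required.
5. revenue $800,000 > $700,000; is a sole proprietorship (not: is a franchise of a national chain) → General Business Authorization not required.
6. offers tattoo or body-art services; does not provide massage or bodywork services → Annual Certificate not required.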